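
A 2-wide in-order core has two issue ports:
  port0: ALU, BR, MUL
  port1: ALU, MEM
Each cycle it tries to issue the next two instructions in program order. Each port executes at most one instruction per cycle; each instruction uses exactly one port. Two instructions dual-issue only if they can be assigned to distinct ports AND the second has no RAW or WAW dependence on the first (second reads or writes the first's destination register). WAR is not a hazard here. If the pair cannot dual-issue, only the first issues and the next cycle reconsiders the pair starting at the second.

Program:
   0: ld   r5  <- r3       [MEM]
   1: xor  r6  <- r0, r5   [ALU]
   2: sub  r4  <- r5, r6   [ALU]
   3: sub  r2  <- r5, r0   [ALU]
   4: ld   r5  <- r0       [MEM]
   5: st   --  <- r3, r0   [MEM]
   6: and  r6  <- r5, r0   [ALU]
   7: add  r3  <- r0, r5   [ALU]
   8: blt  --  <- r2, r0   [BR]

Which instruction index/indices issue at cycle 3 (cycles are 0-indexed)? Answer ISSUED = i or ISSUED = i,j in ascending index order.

c0: i0 ld.MEM  RAW r5
c1: i1 xor.ALU  RAW r6
c2: i2+i3 sub.ALU+sub.ALU  pair
c3: i4 ld.MEM  no-port MEM/MEM
c4: i5+i6 st.MEM+and.ALU  pair
c5: i7+i8 add.ALU+blt.BR  pair

ISSUED = 4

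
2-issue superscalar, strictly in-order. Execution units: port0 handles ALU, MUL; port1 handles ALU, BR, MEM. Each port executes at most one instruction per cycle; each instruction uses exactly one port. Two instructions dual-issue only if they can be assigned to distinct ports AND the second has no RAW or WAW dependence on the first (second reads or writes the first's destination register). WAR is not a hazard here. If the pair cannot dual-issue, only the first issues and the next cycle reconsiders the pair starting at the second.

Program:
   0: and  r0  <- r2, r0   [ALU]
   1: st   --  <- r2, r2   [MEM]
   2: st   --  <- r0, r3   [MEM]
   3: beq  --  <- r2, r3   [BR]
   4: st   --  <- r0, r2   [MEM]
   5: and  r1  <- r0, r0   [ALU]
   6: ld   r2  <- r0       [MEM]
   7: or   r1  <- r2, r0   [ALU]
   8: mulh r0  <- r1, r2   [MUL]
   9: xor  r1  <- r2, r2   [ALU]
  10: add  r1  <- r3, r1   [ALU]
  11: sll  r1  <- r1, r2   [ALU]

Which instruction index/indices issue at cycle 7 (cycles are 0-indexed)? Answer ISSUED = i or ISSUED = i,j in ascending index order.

ISSUED = 10

[0] i0+i1  and/st  -- dual
[1] i2  st  -- no-port MEM/BR
[2] i3  beq  -- no-port BR/MEM
[3] i4+i5  st/and  -- dual
[4] i6  ld  -- RAW r2
[5] i7  or  -- RAW r1
[6] i8+i9  mulh/xor  -- dual
[7] i10  add  -- RAW+WAW r1
[8] i11  sll  -- tail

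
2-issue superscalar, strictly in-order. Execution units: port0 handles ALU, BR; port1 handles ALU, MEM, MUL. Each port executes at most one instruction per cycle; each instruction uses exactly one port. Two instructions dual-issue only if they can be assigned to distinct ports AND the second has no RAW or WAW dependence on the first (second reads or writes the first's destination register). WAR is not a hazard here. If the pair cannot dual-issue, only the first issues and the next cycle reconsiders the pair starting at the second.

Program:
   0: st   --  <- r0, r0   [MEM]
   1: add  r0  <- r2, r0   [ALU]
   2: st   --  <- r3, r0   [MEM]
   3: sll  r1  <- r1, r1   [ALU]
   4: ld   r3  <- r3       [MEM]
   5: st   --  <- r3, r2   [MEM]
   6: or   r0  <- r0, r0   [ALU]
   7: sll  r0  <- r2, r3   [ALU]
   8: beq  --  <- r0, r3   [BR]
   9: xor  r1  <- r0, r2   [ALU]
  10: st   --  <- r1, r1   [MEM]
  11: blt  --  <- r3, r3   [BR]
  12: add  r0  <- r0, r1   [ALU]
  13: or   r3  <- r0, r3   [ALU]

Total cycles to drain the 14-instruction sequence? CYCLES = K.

CYCLES = 9

0. st+add @i0+i1  | dual
1. st+sll @i2+i3  | dual
2. ld @i4  | no-port MEM/MEM
3. st+or @i5+i6  | dual
4. sll @i7  | RAW r0
5. beq+xor @i8+i9  | dual
6. st+blt @i10+i11  | dual
7. add @i12  | RAW r0
8. or @i13  | tail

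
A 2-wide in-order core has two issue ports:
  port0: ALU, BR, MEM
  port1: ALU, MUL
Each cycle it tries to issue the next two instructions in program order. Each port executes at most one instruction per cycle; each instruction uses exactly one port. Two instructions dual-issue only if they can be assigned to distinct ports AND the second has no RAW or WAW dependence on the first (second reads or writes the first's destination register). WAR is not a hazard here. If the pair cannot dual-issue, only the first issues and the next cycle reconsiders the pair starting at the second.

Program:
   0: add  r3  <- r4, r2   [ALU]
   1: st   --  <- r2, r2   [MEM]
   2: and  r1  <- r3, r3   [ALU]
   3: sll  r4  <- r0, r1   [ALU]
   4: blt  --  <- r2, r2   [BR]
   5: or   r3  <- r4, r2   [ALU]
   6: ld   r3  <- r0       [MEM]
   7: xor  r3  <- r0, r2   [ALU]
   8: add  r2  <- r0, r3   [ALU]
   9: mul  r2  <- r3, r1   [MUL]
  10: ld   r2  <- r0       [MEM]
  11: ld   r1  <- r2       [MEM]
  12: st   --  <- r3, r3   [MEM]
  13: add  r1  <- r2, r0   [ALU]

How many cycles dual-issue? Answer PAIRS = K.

#0 head=0: add st i0/i1 pair
#1 head=2: and i2 RAW r1
#2 head=3: sll blt i3/i4 pair
#3 head=5: or i5 WAW r3
#4 head=6: ld i6 WAW r3
#5 head=7: xor i7 RAW r3
#6 head=8: add i8 WAW r2
#7 head=9: mul i9 WAW r2
#8 head=10: ld i10 no-port MEM/MEM
#9 head=11: ld i11 no-port MEM/MEM
#10 head=12: st add i12/i13 pair

PAIRS = 3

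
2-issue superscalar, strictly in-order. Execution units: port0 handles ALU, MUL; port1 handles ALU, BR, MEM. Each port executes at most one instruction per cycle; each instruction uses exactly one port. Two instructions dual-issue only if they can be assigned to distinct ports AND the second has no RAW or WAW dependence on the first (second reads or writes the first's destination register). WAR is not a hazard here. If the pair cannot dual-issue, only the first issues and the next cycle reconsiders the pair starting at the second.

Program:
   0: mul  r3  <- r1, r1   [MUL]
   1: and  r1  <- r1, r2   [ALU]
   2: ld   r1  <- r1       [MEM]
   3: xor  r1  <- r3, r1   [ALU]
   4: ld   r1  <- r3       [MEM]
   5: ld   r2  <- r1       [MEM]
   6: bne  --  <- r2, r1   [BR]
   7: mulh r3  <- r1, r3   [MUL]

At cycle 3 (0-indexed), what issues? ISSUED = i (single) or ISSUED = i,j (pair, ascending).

ISSUED = 4

  cy0 -> i0,i1 (mul.MUL and.ALU) dual
  cy1 -> i2 (ld.MEM) RAW+WAW r1
  cy2 -> i3 (xor.ALU) WAW r1
  cy3 -> i4 (ld.MEM) no-port MEM/MEM
  cy4 -> i5 (ld.MEM) no-port MEM/BR
  cy5 -> i6,i7 (bne.BR mulh.MUL) dual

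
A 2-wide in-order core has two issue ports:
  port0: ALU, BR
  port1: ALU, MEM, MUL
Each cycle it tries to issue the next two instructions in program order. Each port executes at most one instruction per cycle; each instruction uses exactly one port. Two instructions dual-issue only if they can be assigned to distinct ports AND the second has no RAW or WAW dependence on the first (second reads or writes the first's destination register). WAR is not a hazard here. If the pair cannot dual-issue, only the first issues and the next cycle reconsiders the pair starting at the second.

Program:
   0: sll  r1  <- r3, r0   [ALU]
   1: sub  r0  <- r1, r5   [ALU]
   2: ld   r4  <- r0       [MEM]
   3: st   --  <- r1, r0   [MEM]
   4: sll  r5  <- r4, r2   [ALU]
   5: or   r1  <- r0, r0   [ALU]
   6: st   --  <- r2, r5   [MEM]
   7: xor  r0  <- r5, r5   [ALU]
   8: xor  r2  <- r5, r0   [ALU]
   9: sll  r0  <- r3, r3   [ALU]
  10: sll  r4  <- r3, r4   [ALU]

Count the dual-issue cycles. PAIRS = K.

PAIRS = 3

#0 head=0: sll.ALU i0 RAW r1
#1 head=1: sub.ALU i1 RAW r0
#2 head=2: ld.MEM i2 no-port MEM/MEM
#3 head=3: st.MEM+sll.ALU i3,i4 2-wide
#4 head=5: or.ALU+st.MEM i5,i6 2-wide
#5 head=7: xor.ALU i7 RAW r0
#6 head=8: xor.ALU+sll.ALU i8,i9 2-wide
#7 head=10: sll.ALU i10 tail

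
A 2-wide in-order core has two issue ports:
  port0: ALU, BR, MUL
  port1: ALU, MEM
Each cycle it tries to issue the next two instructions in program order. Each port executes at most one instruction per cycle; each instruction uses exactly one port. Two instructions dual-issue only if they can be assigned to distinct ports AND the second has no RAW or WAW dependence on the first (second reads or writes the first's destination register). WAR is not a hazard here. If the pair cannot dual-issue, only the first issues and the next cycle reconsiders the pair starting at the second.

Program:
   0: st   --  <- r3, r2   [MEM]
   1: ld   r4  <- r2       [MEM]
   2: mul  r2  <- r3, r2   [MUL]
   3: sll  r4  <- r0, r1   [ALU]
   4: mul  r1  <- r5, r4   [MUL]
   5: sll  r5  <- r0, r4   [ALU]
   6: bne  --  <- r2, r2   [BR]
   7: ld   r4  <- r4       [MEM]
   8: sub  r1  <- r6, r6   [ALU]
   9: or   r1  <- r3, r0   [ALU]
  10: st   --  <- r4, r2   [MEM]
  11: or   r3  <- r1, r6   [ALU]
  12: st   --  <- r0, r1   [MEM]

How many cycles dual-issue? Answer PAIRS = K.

t=0 i0:st.MEM ; no-port MEM/MEM
t=1 i1/i2:ld.MEM/mul.MUL ; pair
t=2 i3:sll.ALU ; RAW r4
t=3 i4/i5:mul.MUL/sll.ALU ; pair
t=4 i6/i7:bne.BR/ld.MEM ; pair
t=5 i8:sub.ALU ; WAW r1
t=6 i9/i10:or.ALU/st.MEM ; pair
t=7 i11/i12:or.ALU/st.MEM ; pair

PAIRS = 5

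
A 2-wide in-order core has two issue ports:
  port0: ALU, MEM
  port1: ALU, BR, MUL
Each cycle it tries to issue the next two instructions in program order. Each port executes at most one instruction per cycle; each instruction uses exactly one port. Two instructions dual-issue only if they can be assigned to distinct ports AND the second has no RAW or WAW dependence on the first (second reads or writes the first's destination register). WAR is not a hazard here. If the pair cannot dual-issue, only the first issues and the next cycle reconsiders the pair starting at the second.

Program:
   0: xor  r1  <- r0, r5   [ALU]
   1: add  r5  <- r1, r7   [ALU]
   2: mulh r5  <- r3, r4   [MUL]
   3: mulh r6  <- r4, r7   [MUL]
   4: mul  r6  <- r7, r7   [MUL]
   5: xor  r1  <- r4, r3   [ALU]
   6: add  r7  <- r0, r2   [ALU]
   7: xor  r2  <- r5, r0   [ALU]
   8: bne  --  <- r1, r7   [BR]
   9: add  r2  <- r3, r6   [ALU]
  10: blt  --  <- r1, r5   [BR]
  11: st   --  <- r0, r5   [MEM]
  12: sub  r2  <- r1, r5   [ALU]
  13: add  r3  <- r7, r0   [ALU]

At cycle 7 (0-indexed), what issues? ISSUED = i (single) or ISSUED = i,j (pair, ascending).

ISSUED = 10,11

0. xor @i0  | RAW r1
1. add @i1  | WAW r5
2. mulh @i2  | no-port MUL/MUL
3. mulh @i3  | no-port MUL/MUL
4. mul;xor @i4&i5  | 2-wide
5. add;xor @i6&i7  | 2-wide
6. bne;add @i8&i9  | 2-wide
7. blt;st @i10&i11  | 2-wide
8. sub;add @i12&i13  | 2-wide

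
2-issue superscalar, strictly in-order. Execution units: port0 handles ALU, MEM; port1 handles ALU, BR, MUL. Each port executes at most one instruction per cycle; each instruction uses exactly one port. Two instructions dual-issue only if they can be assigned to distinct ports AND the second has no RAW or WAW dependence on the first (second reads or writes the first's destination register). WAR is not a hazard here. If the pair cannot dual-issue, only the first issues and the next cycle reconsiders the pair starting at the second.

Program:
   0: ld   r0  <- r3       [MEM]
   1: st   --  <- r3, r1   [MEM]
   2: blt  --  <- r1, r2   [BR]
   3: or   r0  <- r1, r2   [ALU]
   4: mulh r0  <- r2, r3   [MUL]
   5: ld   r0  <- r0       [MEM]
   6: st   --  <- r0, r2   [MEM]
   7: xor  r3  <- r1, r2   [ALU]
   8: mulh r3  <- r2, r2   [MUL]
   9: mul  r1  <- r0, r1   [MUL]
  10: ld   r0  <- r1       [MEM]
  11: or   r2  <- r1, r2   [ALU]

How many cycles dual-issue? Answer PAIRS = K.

PAIRS = 3

t=0 i0:ld ; no-port MEM/MEM
t=1 i1/i2:st;blt ; 2-wide
t=2 i3:or ; WAW r0
t=3 i4:mulh ; RAW+WAW r0
t=4 i5:ld ; no-port MEM/MEM
t=5 i6/i7:st;xor ; 2-wide
t=6 i8:mulh ; no-port MUL/MUL
t=7 i9:mul ; RAW r1
t=8 i10/i11:ld;or ; 2-wide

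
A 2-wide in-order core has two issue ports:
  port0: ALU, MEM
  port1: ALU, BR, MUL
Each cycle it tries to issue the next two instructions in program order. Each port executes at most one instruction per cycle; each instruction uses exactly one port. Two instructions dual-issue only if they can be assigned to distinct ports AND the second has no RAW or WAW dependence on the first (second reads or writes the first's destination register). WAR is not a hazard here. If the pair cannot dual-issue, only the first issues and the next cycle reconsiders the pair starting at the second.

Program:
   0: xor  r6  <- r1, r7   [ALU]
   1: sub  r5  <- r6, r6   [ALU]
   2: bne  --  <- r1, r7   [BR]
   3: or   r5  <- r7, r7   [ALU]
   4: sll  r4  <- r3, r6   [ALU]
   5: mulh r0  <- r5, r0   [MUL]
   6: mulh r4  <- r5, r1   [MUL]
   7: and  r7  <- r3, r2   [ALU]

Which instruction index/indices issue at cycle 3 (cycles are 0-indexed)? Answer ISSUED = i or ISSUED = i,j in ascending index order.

ISSUED = 5

[0] i0  xor  -- RAW r6
[1] i1/i2  sub;bne  -- dual
[2] i3/i4  or;sll  -- dual
[3] i5  mulh  -- no-port MUL/MUL
[4] i6/i7  mulh;and  -- dual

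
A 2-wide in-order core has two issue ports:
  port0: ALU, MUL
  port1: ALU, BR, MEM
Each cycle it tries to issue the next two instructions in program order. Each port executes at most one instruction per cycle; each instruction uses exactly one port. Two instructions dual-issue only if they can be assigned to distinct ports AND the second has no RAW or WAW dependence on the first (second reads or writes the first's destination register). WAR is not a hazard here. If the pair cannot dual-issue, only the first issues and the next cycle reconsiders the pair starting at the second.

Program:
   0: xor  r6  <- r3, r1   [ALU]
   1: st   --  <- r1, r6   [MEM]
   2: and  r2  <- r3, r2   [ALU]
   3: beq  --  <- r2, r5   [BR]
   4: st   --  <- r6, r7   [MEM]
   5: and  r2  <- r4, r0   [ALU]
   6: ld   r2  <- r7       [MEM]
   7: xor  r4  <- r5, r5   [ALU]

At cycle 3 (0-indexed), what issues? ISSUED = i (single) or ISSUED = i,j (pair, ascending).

ISSUED = 4,5

c0: i0 xor.ALU  RAW r6
c1: i1&i2 st.MEM/and.ALU  2-wide
c2: i3 beq.BR  no-port BR/MEM
c3: i4&i5 st.MEM/and.ALU  2-wide
c4: i6&i7 ld.MEM/xor.ALU  2-wide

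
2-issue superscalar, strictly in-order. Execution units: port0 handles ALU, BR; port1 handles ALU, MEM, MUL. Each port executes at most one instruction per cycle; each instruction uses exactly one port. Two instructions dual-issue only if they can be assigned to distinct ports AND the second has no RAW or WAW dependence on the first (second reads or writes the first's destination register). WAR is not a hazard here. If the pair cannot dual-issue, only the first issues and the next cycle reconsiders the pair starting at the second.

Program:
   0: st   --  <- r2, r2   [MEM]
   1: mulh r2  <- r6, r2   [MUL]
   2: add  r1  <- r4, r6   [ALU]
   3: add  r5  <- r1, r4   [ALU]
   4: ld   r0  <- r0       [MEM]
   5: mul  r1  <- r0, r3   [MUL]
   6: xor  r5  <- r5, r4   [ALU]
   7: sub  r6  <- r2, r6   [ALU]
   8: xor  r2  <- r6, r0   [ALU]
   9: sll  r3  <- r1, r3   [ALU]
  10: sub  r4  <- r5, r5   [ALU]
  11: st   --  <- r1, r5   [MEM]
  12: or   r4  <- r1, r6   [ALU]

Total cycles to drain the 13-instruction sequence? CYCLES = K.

[0] i0  st.MEM  -- no-port MEM/MUL
[1] i1+i2  mulh.MUL;add.ALU  -- pair
[2] i3+i4  add.ALU;ld.MEM  -- pair
[3] i5+i6  mul.MUL;xor.ALU  -- pair
[4] i7  sub.ALU  -- RAW r6
[5] i8+i9  xor.ALU;sll.ALU  -- pair
[6] i10+i11  sub.ALU;st.MEM  -- pair
[7] i12  or.ALU  -- tail

CYCLES = 8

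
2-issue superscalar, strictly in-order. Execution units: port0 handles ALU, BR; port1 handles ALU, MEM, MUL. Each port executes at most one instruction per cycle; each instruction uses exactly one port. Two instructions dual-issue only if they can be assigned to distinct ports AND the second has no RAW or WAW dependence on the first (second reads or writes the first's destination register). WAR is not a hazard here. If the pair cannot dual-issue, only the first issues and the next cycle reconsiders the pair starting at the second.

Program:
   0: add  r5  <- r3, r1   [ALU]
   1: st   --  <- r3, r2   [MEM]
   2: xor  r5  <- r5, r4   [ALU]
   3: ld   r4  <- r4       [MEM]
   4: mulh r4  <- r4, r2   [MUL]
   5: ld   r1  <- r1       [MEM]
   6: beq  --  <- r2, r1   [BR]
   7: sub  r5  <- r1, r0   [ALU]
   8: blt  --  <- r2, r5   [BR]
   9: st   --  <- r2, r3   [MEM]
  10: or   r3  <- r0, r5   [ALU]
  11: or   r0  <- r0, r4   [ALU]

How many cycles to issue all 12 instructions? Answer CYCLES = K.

CYCLES = 7

#0 head=0: add+st i0/i1 dual
#1 head=2: xor+ld i2/i3 dual
#2 head=4: mulh i4 no-port MUL/MEM
#3 head=5: ld i5 RAW r1
#4 head=6: beq+sub i6/i7 dual
#5 head=8: blt+st i8/i9 dual
#6 head=10: or+or i10/i11 dual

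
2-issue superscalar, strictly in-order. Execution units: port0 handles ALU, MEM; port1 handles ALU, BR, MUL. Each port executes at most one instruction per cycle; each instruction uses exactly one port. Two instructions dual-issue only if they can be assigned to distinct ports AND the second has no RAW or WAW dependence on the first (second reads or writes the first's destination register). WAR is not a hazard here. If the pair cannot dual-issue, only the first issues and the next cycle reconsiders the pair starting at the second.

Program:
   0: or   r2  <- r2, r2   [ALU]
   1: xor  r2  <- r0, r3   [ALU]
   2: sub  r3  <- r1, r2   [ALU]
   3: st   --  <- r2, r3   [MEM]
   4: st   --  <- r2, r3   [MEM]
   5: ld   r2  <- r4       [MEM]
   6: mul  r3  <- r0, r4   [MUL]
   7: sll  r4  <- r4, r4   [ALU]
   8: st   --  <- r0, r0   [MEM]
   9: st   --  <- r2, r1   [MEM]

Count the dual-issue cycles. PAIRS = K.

0. or @i0  | WAW r2
1. xor @i1  | RAW r2
2. sub @i2  | RAW r3
3. st @i3  | no-port MEM/MEM
4. st @i4  | no-port MEM/MEM
5. ld mul @i5,i6  | dual
6. sll st @i7,i8  | dual
7. st @i9  | tail

PAIRS = 2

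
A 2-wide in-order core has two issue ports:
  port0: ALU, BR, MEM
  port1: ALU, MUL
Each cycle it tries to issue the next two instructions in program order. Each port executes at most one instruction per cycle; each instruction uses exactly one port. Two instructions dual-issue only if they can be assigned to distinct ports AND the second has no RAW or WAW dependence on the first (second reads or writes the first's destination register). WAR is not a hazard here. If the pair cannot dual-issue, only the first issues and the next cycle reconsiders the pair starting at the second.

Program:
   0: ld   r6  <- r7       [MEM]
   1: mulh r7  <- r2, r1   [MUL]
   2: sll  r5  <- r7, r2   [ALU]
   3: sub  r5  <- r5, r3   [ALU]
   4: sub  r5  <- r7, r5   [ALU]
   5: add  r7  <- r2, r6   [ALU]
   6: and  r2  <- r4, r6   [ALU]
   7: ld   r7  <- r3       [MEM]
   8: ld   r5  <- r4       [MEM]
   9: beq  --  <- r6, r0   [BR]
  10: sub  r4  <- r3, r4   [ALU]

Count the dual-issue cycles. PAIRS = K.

PAIRS = 4

c0: i0&i1 ld.MEM/mulh.MUL  2-wide
c1: i2 sll.ALU  RAW+WAW r5
c2: i3 sub.ALU  RAW+WAW r5
c3: i4&i5 sub.ALU/add.ALU  2-wide
c4: i6&i7 and.ALU/ld.MEM  2-wide
c5: i8 ld.MEM  no-port MEM/BR
c6: i9&i10 beq.BR/sub.ALU  2-wide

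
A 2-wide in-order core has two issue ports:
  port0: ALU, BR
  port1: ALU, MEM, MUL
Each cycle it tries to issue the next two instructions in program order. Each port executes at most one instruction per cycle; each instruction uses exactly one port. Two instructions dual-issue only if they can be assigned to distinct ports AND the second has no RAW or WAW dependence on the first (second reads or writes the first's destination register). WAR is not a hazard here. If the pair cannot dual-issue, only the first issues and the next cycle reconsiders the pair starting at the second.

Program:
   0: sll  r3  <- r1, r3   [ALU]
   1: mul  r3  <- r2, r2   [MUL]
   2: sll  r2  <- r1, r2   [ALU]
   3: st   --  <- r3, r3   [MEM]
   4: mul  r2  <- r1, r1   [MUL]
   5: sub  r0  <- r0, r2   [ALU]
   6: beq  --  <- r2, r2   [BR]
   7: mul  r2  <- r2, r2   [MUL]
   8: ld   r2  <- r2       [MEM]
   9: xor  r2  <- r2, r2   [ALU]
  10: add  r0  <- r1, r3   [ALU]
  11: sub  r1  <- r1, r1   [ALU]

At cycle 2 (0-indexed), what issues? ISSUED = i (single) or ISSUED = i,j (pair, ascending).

[0] i0  sll  -- WAW r3
[1] i1/i2  mul sll  -- 2-wide
[2] i3  st  -- no-port MEM/MUL
[3] i4  mul  -- RAW r2
[4] i5/i6  sub beq  -- 2-wide
[5] i7  mul  -- no-port MUL/MEM
[6] i8  ld  -- RAW+WAW r2
[7] i9/i10  xor add  -- 2-wide
[8] i11  sub  -- tail

ISSUED = 3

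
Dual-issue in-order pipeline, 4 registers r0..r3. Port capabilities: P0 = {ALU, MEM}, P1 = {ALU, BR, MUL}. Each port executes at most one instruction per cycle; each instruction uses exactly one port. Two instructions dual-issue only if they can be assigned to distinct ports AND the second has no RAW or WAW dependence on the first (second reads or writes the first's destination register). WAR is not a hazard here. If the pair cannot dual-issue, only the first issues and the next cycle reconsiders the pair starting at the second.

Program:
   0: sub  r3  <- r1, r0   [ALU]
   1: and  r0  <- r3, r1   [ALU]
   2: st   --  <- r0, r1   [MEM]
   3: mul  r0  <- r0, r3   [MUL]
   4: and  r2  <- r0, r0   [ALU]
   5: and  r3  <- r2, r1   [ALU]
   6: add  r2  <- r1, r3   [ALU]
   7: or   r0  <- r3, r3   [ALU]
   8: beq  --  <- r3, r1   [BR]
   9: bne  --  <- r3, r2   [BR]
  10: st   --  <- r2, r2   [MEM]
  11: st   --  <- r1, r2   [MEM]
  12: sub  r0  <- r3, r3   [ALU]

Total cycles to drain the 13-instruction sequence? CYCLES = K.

t=0 i0:sub.ALU ; RAW r3
t=1 i1:and.ALU ; RAW r0
t=2 i2,i3:st.MEM;mul.MUL ; 2-wide
t=3 i4:and.ALU ; RAW r2
t=4 i5:and.ALU ; RAW r3
t=5 i6,i7:add.ALU;or.ALU ; 2-wide
t=6 i8:beq.BR ; no-port BR/BR
t=7 i9,i10:bne.BR;st.MEM ; 2-wide
t=8 i11,i12:st.MEM;sub.ALU ; 2-wide

CYCLES = 9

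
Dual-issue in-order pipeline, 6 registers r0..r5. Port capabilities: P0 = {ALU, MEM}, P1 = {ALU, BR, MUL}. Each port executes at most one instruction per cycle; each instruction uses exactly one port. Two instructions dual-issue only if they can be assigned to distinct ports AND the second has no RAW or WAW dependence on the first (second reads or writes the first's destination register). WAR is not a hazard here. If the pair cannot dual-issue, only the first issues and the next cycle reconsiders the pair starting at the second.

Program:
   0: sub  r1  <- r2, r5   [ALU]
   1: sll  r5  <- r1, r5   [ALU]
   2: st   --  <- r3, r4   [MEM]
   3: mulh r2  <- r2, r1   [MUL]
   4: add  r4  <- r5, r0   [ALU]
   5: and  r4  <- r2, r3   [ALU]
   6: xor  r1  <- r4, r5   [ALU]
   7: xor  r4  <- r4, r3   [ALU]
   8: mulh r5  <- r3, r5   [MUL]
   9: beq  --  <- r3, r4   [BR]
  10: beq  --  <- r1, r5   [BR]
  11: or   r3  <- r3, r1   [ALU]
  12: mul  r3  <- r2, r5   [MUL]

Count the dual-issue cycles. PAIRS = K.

#0 head=0: sub.ALU i0 RAW r1
#1 head=1: sll.ALU+st.MEM i1,i2 2-wide
#2 head=3: mulh.MUL+add.ALU i3,i4 2-wide
#3 head=5: and.ALU i5 RAW r4
#4 head=6: xor.ALU+xor.ALU i6,i7 2-wide
#5 head=8: mulh.MUL i8 no-port MUL/BR
#6 head=9: beq.BR i9 no-port BR/BR
#7 head=10: beq.BR+or.ALU i10,i11 2-wide
#8 head=12: mul.MUL i12 tail

PAIRS = 4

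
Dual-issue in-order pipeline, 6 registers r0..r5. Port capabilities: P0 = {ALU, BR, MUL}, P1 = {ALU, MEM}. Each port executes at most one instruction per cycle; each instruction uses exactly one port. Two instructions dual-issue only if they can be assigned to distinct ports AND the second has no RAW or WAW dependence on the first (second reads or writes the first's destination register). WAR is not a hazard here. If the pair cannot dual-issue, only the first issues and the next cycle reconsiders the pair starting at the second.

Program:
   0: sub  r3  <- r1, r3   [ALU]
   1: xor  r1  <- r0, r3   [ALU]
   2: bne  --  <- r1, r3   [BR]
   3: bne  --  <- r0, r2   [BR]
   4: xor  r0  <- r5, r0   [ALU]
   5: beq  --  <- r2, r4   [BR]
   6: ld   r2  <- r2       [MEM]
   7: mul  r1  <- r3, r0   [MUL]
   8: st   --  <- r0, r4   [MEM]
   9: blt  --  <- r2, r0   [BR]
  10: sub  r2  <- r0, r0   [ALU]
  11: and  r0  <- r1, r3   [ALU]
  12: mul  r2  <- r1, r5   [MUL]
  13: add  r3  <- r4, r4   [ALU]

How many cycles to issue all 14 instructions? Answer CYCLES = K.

c0: i0 sub.ALU  RAW r3
c1: i1 xor.ALU  RAW r1
c2: i2 bne.BR  no-port BR/BR
c3: i3&i4 bne.BR xor.ALU  pair
c4: i5&i6 beq.BR ld.MEM  pair
c5: i7&i8 mul.MUL st.MEM  pair
c6: i9&i10 blt.BR sub.ALU  pair
c7: i11&i12 and.ALU mul.MUL  pair
c8: i13 add.ALU  tail

CYCLES = 9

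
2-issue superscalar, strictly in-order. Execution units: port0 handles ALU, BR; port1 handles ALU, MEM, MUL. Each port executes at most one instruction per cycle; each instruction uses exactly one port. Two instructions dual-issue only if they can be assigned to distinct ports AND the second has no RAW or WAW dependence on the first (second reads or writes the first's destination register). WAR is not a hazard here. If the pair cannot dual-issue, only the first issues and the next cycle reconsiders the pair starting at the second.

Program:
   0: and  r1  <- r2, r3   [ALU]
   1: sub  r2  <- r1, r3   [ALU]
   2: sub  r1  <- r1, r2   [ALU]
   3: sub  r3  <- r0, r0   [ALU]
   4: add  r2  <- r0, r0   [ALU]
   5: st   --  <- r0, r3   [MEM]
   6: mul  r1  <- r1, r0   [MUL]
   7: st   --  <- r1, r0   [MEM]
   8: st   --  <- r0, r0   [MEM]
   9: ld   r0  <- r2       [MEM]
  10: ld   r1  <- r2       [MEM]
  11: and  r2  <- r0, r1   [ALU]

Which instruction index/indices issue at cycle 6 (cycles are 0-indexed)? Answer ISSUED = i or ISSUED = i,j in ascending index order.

ISSUED = 8

  cy0 -> i0 (and) RAW r1
  cy1 -> i1 (sub) RAW r2
  cy2 -> i2/i3 (sub+sub) 2-wide
  cy3 -> i4/i5 (add+st) 2-wide
  cy4 -> i6 (mul) no-port MUL/MEM
  cy5 -> i7 (st) no-port MEM/MEM
  cy6 -> i8 (st) no-port MEM/MEM
  cy7 -> i9 (ld) no-port MEM/MEM
  cy8 -> i10 (ld) RAW r1
  cy9 -> i11 (and) tail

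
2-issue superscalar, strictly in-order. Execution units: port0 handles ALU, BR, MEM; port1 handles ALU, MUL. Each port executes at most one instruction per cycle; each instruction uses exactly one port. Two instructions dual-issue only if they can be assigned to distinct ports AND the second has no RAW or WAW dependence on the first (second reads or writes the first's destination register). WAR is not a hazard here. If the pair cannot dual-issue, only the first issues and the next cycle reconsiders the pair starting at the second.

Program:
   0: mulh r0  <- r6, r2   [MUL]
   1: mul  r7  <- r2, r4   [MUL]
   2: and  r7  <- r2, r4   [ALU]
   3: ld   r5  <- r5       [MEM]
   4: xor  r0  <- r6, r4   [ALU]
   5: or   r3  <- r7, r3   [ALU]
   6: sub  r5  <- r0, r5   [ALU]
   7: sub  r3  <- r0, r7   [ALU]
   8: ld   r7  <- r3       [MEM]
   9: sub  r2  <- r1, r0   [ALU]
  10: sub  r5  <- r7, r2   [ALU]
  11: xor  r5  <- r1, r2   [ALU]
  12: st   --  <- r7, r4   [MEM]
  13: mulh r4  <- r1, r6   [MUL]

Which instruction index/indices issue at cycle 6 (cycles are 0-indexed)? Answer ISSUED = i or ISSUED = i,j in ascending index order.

ISSUED = 10

0. mulh.MUL @i0  | no-port MUL/MUL
1. mul.MUL @i1  | WAW r7
2. and.ALU/ld.MEM @i2&i3  | pair
3. xor.ALU/or.ALU @i4&i5  | pair
4. sub.ALU/sub.ALU @i6&i7  | pair
5. ld.MEM/sub.ALU @i8&i9  | pair
6. sub.ALU @i10  | WAW r5
7. xor.ALU/st.MEM @i11&i12  | pair
8. mulh.MUL @i13  | tail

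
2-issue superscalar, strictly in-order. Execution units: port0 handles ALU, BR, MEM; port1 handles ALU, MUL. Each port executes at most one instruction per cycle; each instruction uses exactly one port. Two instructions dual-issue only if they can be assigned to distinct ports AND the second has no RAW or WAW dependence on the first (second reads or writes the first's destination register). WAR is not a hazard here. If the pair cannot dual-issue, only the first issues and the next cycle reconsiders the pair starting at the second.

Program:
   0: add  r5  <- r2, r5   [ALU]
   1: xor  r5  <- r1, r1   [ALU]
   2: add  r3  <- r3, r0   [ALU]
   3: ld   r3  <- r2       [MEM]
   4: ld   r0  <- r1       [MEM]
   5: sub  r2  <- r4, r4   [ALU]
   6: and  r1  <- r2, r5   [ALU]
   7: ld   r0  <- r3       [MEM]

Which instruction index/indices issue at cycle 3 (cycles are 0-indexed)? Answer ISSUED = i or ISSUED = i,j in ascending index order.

ISSUED = 4,5

[0] i0  add.ALU  -- WAW r5
[1] i1,i2  xor.ALU;add.ALU  -- pair
[2] i3  ld.MEM  -- no-port MEM/MEM
[3] i4,i5  ld.MEM;sub.ALU  -- pair
[4] i6,i7  and.ALU;ld.MEM  -- pair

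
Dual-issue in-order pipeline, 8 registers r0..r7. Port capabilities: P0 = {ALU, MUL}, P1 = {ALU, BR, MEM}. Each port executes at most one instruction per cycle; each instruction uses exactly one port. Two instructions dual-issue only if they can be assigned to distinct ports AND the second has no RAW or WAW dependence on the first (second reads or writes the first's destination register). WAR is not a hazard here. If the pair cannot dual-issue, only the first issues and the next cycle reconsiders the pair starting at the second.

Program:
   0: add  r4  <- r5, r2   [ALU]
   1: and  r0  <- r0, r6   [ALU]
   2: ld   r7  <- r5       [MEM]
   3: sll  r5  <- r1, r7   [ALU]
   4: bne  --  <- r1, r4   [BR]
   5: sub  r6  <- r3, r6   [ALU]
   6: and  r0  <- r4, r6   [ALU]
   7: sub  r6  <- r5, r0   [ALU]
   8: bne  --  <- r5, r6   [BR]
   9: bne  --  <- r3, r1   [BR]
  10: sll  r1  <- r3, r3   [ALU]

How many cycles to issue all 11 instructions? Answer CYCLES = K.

CYCLES = 8

0. add.ALU+and.ALU @i0/i1  | pair
1. ld.MEM @i2  | RAW r7
2. sll.ALU+bne.BR @i3/i4  | pair
3. sub.ALU @i5  | RAW r6
4. and.ALU @i6  | RAW r0
5. sub.ALU @i7  | RAW r6
6. bne.BR @i8  | no-port BR/BR
7. bne.BR+sll.ALU @i9/i10  | pair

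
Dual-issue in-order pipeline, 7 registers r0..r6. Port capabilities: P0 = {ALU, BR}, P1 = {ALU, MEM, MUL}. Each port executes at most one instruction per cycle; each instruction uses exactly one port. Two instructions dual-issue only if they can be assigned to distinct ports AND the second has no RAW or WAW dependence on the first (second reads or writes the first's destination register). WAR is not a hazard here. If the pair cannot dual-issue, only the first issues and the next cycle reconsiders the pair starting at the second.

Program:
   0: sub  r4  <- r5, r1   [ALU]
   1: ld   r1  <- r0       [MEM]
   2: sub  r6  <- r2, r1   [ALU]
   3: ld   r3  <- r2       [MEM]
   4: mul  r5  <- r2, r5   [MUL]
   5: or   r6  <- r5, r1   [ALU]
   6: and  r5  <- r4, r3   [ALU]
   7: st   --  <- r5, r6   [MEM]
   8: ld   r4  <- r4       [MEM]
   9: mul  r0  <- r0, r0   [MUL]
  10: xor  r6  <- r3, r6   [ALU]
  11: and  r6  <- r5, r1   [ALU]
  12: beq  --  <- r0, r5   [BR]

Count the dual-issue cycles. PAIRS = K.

PAIRS = 5

t=0 i0/i1:sub;ld ; dual
t=1 i2/i3:sub;ld ; dual
t=2 i4:mul ; RAW r5
t=3 i5/i6:or;and ; dual
t=4 i7:st ; no-port MEM/MEM
t=5 i8:ld ; no-port MEM/MUL
t=6 i9/i10:mul;xor ; dual
t=7 i11/i12:and;beq ; dual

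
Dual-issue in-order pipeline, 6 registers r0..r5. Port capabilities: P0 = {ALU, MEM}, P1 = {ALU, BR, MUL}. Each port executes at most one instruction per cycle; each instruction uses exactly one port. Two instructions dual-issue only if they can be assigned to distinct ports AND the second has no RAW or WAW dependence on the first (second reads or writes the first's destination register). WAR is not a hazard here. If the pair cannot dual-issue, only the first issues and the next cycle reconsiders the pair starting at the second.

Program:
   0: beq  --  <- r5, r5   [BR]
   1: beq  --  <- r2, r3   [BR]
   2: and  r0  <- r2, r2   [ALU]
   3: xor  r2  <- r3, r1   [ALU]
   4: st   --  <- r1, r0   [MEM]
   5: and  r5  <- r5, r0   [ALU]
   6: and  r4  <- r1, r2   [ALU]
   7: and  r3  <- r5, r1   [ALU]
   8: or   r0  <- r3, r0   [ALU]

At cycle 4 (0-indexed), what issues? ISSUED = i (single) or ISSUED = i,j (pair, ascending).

0. beq @i0  | no-port BR/BR
1. beq and @i1&i2  | 2-wide
2. xor st @i3&i4  | 2-wide
3. and and @i5&i6  | 2-wide
4. and @i7  | RAW r3
5. or @i8  | tail

ISSUED = 7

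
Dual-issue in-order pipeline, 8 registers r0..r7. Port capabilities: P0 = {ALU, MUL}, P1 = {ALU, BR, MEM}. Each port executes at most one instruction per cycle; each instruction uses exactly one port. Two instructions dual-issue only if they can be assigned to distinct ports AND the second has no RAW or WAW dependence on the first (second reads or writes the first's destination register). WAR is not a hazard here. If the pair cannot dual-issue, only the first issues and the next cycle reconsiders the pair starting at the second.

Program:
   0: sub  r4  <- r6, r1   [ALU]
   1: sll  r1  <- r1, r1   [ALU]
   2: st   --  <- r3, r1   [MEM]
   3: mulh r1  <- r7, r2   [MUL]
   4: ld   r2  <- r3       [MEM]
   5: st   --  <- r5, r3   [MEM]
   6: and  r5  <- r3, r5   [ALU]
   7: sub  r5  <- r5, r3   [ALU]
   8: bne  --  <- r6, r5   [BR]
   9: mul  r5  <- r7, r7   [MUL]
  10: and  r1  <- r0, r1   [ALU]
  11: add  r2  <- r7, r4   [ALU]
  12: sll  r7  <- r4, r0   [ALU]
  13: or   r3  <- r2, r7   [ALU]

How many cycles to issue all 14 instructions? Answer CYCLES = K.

CYCLES = 9

t=0 i0+i1:sub sll ; pair
t=1 i2+i3:st mulh ; pair
t=2 i4:ld ; no-port MEM/MEM
t=3 i5+i6:st and ; pair
t=4 i7:sub ; RAW r5
t=5 i8+i9:bne mul ; pair
t=6 i10+i11:and add ; pair
t=7 i12:sll ; RAW r7
t=8 i13:or ; tail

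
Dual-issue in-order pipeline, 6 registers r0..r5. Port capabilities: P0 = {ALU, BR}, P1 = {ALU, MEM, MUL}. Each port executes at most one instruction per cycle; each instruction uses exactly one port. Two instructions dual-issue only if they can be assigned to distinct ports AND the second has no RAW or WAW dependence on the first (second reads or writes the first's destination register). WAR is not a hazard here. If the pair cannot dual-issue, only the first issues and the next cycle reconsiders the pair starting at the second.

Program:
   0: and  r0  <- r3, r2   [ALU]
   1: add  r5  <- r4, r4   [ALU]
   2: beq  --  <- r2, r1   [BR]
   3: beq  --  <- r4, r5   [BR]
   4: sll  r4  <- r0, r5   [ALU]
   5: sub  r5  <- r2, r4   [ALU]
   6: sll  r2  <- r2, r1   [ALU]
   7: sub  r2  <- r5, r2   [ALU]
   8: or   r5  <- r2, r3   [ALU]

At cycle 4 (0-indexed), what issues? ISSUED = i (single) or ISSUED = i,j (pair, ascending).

0. and.ALU add.ALU @i0&i1  | pair
1. beq.BR @i2  | no-port BR/BR
2. beq.BR sll.ALU @i3&i4  | pair
3. sub.ALU sll.ALU @i5&i6  | pair
4. sub.ALU @i7  | RAW r2
5. or.ALU @i8  | tail

ISSUED = 7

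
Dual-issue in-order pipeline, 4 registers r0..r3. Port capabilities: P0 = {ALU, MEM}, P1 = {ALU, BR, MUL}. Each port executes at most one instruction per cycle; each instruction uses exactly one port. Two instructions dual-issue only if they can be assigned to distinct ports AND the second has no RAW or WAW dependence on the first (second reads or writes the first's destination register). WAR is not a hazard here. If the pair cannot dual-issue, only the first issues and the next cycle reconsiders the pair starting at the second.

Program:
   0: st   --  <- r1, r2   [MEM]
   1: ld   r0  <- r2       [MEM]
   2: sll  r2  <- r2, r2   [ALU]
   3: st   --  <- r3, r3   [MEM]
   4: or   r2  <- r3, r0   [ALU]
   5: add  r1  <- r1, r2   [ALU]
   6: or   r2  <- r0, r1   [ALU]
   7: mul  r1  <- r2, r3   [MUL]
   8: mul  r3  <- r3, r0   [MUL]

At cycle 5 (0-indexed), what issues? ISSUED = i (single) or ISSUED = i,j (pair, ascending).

[0] i0  st.MEM  -- no-port MEM/MEM
[1] i1/i2  ld.MEM/sll.ALU  -- pair
[2] i3/i4  st.MEM/or.ALU  -- pair
[3] i5  add.ALU  -- RAW r1
[4] i6  or.ALU  -- RAW r2
[5] i7  mul.MUL  -- no-port MUL/MUL
[6] i8  mul.MUL  -- tail

ISSUED = 7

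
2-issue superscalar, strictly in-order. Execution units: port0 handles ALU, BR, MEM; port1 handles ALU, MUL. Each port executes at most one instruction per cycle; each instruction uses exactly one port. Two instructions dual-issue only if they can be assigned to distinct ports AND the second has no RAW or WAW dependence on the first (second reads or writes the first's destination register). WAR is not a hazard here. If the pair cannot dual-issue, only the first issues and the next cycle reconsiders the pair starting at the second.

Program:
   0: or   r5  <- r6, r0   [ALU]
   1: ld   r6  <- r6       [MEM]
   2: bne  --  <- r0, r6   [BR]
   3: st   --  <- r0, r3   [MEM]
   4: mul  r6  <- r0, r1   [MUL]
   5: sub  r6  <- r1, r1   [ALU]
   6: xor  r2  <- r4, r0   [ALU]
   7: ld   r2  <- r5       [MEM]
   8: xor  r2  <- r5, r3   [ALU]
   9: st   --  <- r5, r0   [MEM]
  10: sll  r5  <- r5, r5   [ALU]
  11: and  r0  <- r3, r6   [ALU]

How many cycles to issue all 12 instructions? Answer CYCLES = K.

  cy0 -> i0,i1 (or ld) pair
  cy1 -> i2 (bne) no-port BR/MEM
  cy2 -> i3,i4 (st mul) pair
  cy3 -> i5,i6 (sub xor) pair
  cy4 -> i7 (ld) WAW r2
  cy5 -> i8,i9 (xor st) pair
  cy6 -> i10,i11 (sll and) pair

CYCLES = 7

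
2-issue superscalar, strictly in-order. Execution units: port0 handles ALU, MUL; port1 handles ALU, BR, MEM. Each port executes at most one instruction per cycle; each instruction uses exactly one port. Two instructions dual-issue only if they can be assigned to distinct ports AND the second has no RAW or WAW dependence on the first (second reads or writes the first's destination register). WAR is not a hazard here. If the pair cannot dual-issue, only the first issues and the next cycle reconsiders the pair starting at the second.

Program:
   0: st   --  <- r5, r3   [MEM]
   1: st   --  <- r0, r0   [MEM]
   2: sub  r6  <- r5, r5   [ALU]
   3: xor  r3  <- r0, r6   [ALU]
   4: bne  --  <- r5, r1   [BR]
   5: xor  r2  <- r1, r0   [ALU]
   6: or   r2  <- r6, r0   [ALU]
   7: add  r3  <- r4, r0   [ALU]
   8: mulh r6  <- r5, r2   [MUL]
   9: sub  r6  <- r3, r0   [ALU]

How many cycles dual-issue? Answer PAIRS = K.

[0] i0  st.MEM  -- no-port MEM/MEM
[1] i1&i2  st.MEM+sub.ALU  -- pair
[2] i3&i4  xor.ALU+bne.BR  -- pair
[3] i5  xor.ALU  -- WAW r2
[4] i6&i7  or.ALU+add.ALU  -- pair
[5] i8  mulh.MUL  -- WAW r6
[6] i9  sub.ALU  -- tail

PAIRS = 3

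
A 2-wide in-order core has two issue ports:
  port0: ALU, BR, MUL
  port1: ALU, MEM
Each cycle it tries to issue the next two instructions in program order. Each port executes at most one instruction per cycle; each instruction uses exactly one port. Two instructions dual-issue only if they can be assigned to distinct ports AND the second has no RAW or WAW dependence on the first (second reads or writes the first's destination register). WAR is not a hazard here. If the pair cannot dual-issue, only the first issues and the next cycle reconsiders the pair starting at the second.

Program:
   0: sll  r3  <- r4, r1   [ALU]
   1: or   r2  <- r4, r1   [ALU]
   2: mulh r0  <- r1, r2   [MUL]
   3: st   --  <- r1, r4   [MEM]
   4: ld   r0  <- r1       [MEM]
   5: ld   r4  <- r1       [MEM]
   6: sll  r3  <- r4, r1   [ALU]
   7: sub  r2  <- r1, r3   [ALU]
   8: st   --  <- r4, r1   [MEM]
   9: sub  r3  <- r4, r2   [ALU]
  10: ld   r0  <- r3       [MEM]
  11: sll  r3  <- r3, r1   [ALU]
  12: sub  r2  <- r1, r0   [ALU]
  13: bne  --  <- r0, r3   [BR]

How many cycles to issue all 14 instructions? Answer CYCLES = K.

t=0 i0/i1:sll+or ; 2-wide
t=1 i2/i3:mulh+st ; 2-wide
t=2 i4:ld ; no-port MEM/MEM
t=3 i5:ld ; RAW r4
t=4 i6:sll ; RAW r3
t=5 i7/i8:sub+st ; 2-wide
t=6 i9:sub ; RAW r3
t=7 i10/i11:ld+sll ; 2-wide
t=8 i12/i13:sub+bne ; 2-wide

CYCLES = 9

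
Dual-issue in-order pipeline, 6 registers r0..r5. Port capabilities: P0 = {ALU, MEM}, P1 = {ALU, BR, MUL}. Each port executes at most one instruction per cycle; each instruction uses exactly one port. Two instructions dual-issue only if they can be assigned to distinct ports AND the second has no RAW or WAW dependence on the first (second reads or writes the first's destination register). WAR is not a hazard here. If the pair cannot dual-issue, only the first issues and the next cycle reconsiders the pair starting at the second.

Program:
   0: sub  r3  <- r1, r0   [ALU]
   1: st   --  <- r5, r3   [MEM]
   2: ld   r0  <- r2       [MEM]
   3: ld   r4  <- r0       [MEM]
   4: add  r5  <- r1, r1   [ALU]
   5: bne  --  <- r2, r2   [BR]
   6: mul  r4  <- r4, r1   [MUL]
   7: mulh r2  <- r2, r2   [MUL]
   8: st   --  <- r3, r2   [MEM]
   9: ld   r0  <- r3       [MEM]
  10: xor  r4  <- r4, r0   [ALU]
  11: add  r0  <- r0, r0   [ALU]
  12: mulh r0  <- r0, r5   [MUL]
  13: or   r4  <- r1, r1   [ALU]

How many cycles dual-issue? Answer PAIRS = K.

PAIRS = 3

[0] i0  sub  -- RAW r3
[1] i1  st  -- no-port MEM/MEM
[2] i2  ld  -- no-port MEM/MEM
[3] i3&i4  ld/add  -- pair
[4] i5  bne  -- no-port BR/MUL
[5] i6  mul  -- no-port MUL/MUL
[6] i7  mulh  -- RAW r2
[7] i8  st  -- no-port MEM/MEM
[8] i9  ld  -- RAW r0
[9] i10&i11  xor/add  -- pair
[10] i12&i13  mulh/or  -- pair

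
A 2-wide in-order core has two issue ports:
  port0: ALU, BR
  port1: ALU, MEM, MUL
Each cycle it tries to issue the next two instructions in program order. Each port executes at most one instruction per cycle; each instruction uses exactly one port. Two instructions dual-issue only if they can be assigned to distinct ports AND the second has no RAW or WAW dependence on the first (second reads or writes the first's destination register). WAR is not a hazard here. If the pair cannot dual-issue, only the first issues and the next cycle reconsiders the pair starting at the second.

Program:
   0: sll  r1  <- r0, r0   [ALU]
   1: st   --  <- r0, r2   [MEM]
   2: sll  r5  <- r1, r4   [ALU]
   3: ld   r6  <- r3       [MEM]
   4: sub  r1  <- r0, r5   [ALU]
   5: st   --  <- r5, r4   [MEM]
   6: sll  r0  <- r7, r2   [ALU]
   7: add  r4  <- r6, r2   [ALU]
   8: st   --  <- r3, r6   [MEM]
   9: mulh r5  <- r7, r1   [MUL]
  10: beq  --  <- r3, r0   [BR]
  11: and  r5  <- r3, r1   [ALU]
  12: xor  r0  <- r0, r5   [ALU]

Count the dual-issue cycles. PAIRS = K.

#0 head=0: sll st i0,i1 2-wide
#1 head=2: sll ld i2,i3 2-wide
#2 head=4: sub st i4,i5 2-wide
#3 head=6: sll add i6,i7 2-wide
#4 head=8: st i8 no-port MEM/MUL
#5 head=9: mulh beq i9,i10 2-wide
#6 head=11: and i11 RAW r5
#7 head=12: xor i12 tail

PAIRS = 5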